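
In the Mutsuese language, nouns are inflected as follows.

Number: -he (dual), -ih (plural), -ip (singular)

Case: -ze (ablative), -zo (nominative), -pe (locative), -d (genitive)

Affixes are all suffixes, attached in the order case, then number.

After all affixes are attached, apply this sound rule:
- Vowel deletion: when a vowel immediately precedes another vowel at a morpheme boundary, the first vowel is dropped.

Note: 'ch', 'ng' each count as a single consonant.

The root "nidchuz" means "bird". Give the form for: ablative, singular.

Attach case ablative -ze → nidchuzze.
Attach number singular -ip → nidchuzzeip.
Apply vowel deletion: nidchuzzeip → nidchuzzip.

nidchuzzip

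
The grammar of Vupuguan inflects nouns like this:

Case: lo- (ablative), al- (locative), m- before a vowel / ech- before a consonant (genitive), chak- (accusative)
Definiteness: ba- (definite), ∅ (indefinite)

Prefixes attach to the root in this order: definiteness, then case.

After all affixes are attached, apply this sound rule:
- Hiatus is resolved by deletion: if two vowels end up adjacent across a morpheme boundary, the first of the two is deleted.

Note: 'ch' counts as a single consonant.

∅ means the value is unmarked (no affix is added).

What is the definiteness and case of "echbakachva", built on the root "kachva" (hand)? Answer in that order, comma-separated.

Segment: ech-ba-kachva.
definiteness: ba- → definite.
case: m/ech- → genitive.

definite, genitive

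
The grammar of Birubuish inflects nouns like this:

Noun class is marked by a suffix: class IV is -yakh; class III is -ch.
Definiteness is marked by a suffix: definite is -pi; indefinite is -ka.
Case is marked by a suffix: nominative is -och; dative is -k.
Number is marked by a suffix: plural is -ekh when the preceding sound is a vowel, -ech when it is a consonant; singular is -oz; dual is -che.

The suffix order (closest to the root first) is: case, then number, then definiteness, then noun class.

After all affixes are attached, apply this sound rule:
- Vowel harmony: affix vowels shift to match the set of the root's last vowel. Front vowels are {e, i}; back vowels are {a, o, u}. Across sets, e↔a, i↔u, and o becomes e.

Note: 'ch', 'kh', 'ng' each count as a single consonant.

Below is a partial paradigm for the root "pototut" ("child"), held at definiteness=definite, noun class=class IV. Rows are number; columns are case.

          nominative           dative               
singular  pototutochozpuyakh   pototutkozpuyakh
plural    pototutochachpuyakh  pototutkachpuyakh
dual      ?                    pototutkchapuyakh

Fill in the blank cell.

pototutochchapuyakh

Attach case nominative -och → pototutoch.
Attach number dual -che → pototutochche.
Attach definiteness definite -pi → pototutochchepi.
Attach noun class class IV -yakh → pototutochchepiyakh.
Apply vowel harmony: pototutochchepiyakh → pototutochchapuyakh.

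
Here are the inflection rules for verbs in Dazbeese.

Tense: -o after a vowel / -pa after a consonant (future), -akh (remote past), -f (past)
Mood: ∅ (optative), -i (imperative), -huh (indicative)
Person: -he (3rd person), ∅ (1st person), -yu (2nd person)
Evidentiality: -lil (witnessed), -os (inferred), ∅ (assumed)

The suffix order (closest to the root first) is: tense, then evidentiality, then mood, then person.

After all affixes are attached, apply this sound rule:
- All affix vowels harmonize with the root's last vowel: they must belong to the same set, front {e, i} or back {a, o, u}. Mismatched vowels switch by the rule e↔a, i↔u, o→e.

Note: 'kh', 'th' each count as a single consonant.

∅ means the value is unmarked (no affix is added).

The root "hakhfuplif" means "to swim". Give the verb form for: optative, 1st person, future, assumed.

Attach tense future -pa (after consonant 'f') → hakhfuplifpa.
evidentiality = assumed: zero marking, form stays hakhfuplifpa.
mood = optative: zero marking, form stays hakhfuplifpa.
person = 1st person: zero marking, form stays hakhfuplifpa.
Apply vowel harmony: hakhfuplifpa → hakhfuplifpe.

hakhfuplifpe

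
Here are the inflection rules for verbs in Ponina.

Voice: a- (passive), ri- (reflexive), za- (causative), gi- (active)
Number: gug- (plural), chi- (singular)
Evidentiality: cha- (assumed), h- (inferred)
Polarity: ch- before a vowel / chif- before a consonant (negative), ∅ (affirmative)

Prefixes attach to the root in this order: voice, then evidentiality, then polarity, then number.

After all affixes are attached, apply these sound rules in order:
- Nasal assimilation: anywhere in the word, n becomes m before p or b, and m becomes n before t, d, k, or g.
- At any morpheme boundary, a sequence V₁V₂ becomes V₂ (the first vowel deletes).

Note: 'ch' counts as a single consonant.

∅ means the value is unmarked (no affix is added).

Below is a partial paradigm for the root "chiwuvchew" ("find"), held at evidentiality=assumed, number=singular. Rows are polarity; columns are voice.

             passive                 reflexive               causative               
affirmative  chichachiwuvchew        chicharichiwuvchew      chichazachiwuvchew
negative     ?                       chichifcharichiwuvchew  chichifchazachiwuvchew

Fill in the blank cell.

chichifchachiwuvchew

Attach voice passive a- → achiwuvchew.
Attach evidentiality assumed cha- → chaachiwuvchew.
Attach polarity negative chif- (before consonant 'ch') → chifchaachiwuvchew.
Attach number singular chi- → chichifchaachiwuvchew.
Nasal assimilation: no change.
Apply vowel deletion: chichifchaachiwuvchew → chichifchachiwuvchew.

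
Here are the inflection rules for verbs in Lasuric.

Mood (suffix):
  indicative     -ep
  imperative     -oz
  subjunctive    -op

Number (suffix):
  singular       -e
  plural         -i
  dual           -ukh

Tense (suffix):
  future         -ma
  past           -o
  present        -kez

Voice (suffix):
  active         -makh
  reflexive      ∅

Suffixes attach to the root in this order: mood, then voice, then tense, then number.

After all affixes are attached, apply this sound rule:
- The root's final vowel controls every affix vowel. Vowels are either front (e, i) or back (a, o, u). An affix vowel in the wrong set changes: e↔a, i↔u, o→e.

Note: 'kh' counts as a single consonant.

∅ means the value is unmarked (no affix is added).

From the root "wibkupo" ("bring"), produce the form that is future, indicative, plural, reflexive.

wibkupoapmau

Attach mood indicative -ep → wibkupoep.
voice = reflexive: zero marking, form stays wibkupoep.
Attach tense future -ma → wibkupoepma.
Attach number plural -i → wibkupoepmai.
Apply vowel harmony: wibkupoepmai → wibkupoapmau.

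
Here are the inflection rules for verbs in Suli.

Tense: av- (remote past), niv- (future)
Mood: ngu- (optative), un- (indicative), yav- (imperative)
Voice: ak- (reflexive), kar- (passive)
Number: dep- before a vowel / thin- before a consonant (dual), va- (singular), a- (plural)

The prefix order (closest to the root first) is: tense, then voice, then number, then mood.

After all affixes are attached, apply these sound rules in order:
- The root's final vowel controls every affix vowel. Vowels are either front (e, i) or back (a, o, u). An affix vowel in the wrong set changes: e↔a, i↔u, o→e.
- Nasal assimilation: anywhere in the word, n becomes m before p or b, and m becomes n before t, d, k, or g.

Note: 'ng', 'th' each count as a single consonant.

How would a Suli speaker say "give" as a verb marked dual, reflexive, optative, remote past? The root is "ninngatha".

ngudapakavninngatha

Attach tense remote past av- → avninngatha.
Attach voice reflexive ak- → akavninngatha.
Attach number dual dep- (before vowel 'a') → depakavninngatha.
Attach mood optative ngu- → ngudepakavninngatha.
Apply vowel harmony: ngudepakavninngatha → ngudapakavninngatha.
Nasal assimilation: no change.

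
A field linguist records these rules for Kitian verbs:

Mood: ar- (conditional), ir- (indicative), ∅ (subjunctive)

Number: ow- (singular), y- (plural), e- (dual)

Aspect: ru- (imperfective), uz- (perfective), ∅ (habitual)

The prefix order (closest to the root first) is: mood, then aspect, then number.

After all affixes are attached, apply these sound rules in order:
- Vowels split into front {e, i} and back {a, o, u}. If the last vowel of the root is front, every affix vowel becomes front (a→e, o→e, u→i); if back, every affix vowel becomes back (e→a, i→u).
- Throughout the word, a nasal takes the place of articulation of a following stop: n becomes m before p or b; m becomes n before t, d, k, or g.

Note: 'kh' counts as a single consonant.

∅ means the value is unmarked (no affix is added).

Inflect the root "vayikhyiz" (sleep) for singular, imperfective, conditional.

Attach mood conditional ar- → arvayikhyiz.
Attach aspect imperfective ru- → ruarvayikhyiz.
Attach number singular ow- → owruarvayikhyiz.
Apply vowel harmony: owruarvayikhyiz → ewriervayikhyiz.
Nasal assimilation: no change.

ewriervayikhyiz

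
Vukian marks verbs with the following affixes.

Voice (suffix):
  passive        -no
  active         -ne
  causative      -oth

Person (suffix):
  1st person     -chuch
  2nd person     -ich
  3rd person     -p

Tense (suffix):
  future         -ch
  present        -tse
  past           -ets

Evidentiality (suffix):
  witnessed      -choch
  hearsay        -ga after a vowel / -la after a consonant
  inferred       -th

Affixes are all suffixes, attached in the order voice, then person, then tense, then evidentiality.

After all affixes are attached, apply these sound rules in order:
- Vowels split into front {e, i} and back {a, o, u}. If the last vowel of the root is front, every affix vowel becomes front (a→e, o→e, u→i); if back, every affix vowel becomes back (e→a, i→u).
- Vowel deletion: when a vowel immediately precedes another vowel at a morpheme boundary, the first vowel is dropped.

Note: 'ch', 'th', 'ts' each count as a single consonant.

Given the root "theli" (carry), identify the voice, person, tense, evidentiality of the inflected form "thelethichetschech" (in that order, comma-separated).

Segment: theli-oth-ich-ets-choch.
voice: -oth → causative.
person: -ich → 2nd person.
tense: -ets → past.
evidentiality: -choch → witnessed.

causative, 2nd person, past, witnessed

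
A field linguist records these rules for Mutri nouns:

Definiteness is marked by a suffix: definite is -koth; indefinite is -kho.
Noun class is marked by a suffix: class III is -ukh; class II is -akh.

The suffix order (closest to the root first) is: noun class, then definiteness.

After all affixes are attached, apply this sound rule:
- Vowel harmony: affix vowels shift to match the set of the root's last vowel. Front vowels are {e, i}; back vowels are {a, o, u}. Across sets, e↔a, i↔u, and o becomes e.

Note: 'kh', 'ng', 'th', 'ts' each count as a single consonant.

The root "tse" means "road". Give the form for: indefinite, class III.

Attach noun class class III -ukh → tseukh.
Attach definiteness indefinite -kho → tseukhkho.
Apply vowel harmony: tseukhkho → tseikhkhe.

tseikhkhe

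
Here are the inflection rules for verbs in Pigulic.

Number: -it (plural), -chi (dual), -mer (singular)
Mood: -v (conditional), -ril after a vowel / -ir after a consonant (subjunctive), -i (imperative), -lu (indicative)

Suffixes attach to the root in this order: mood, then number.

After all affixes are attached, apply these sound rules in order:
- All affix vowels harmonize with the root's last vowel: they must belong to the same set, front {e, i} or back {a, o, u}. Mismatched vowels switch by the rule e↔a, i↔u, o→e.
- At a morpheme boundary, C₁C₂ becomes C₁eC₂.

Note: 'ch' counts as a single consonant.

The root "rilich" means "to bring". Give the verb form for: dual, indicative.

Attach mood indicative -lu → rilichlu.
Attach number dual -chi → rilichluchi.
Apply vowel harmony: rilichluchi → rilichlichi.
Apply epenthesis: rilichlichi → rilichelichi.

rilichelichi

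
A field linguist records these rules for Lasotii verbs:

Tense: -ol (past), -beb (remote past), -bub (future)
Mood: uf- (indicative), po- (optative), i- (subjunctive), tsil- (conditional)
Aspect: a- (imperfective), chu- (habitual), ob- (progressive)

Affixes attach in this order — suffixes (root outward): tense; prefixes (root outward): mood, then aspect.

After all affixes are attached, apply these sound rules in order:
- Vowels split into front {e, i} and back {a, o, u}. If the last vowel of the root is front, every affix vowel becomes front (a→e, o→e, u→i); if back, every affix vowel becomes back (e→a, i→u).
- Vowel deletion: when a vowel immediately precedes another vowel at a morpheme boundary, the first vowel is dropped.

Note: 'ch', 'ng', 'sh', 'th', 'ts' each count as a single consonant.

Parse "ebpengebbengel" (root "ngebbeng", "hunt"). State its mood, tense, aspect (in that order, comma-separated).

optative, past, progressive

Segment: ob-po-ngebbeng-ol.
mood: po- → optative.
tense: -ol → past.
aspect: ob- → progressive.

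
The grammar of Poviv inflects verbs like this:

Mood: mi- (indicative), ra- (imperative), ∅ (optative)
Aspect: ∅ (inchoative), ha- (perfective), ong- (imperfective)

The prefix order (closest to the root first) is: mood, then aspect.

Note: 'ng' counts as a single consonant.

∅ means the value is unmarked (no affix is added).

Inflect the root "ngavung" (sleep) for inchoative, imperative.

Attach mood imperative ra- → rangavung.
aspect = inchoative: zero marking, form stays rangavung.

rangavung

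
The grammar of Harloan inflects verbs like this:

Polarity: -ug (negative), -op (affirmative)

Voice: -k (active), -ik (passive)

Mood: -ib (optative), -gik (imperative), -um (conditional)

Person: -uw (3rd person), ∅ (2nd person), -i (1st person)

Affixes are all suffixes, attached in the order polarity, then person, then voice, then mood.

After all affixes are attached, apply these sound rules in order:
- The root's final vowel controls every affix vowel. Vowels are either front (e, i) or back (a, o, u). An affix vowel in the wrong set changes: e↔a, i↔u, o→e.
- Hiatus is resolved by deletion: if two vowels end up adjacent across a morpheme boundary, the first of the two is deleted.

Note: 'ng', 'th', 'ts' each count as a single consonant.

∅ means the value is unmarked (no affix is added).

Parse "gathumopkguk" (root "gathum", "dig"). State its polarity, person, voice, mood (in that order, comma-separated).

Segment: gathum-op-k-gik.
polarity: -op → affirmative.
person: ∅ → 2nd person.
voice: -k → active.
mood: -gik → imperative.

affirmative, 2nd person, active, imperative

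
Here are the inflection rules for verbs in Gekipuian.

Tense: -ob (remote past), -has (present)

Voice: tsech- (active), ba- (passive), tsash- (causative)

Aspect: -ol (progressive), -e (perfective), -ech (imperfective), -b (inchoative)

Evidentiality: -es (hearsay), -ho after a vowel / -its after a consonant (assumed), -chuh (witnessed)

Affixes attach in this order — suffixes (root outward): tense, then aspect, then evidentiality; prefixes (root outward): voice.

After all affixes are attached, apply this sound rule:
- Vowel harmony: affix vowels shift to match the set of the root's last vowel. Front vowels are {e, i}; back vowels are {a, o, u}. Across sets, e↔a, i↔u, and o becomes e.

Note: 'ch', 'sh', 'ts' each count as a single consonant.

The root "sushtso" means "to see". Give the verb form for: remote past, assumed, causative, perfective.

Attach tense remote past -ob → sushtsoob.
Attach aspect perfective -e → sushtsoobe.
Attach evidentiality assumed -ho (after vowel 'e') → sushtsoobeho.
Attach voice causative tsash- → tsashsushtsoobeho.
Apply vowel harmony: tsashsushtsoobeho → tsashsushtsoobaho.

tsashsushtsoobaho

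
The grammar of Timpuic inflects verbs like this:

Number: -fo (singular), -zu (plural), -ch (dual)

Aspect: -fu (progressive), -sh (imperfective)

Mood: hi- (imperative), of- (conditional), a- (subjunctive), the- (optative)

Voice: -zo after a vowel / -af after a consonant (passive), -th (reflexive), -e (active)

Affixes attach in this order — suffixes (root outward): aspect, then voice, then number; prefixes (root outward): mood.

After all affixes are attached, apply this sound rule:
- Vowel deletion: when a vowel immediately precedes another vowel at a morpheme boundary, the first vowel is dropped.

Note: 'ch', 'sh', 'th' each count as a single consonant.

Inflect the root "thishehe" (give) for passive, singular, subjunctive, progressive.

Attach aspect progressive -fu → thishehefu.
Attach voice passive -zo (after vowel 'u') → thishehefuzo.
Attach number singular -fo → thishehefuzofo.
Attach mood subjunctive a- → athishehefuzofo.
Vowel deletion: no change.

athishehefuzofo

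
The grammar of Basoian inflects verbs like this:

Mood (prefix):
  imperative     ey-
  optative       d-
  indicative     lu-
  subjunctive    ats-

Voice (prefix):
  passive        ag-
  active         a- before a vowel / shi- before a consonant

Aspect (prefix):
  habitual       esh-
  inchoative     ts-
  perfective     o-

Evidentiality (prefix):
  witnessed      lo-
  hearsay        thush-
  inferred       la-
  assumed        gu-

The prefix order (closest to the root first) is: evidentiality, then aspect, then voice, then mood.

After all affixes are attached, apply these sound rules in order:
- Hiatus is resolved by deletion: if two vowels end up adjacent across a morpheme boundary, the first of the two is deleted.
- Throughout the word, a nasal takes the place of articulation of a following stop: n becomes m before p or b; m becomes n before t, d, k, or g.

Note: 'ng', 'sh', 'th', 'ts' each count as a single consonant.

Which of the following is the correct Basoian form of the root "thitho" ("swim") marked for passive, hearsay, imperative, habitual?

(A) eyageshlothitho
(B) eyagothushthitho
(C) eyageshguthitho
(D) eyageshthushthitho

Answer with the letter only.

D

Attach evidentiality hearsay thush- → thushthitho.
Attach aspect habitual esh- → eshthushthitho.
Attach voice passive ag- → ageshthushthitho.
Attach mood imperative ey- → eyageshthushthitho.
Vowel deletion: no change.
Nasal assimilation: no change.
So the correct form is eyageshthushthitho, option (D).
(C) eyageshguthitho is wrong: it uses assumed instead of hearsay for evidentiality.
(B) eyagothushthitho is wrong: it uses perfective instead of habitual for aspect.
(A) eyageshlothitho is wrong: it uses witnessed instead of hearsay for evidentiality.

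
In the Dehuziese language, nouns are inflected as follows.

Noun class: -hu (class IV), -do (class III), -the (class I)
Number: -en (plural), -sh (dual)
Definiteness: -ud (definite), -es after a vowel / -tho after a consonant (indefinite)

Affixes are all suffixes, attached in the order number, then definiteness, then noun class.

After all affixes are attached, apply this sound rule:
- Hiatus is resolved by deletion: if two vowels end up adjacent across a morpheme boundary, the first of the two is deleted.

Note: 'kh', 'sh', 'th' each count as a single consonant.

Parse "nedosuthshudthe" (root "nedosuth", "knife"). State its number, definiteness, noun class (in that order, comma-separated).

dual, definite, class I

Segment: nedosuth-sh-ud-the.
number: -sh → dual.
definiteness: -ud → definite.
noun class: -the → class I.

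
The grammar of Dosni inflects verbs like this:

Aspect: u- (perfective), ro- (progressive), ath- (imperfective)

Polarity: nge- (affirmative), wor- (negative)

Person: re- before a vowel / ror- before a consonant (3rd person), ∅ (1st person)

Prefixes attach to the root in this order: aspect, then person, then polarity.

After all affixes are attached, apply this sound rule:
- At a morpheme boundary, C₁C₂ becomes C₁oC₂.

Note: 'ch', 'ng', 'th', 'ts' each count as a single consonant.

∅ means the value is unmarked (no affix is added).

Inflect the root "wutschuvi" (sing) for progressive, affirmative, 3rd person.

ngerororowutschuvi

Attach aspect progressive ro- → rowutschuvi.
Attach person 3rd person ror- (before consonant 'r') → rorrowutschuvi.
Attach polarity affirmative nge- → ngerorrowutschuvi.
Apply epenthesis: ngerorrowutschuvi → ngerororowutschuvi.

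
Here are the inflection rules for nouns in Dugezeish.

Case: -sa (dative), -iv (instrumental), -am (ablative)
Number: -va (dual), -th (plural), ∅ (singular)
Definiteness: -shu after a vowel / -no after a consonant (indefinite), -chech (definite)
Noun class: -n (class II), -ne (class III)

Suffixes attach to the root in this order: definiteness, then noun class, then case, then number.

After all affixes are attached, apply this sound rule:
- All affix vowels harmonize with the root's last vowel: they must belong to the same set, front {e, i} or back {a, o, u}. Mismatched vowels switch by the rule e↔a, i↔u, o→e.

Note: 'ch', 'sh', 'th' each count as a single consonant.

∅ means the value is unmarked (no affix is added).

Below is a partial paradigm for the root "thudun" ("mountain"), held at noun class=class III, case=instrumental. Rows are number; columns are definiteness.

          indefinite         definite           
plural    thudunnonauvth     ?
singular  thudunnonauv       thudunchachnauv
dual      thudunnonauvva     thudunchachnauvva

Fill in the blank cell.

thudunchachnauvth

Attach definiteness definite -chech → thudunchech.
Attach noun class class III -ne → thudunchechne.
Attach case instrumental -iv → thudunchechneiv.
Attach number plural -th → thudunchechneivth.
Apply vowel harmony: thudunchechneivth → thudunchachnauvth.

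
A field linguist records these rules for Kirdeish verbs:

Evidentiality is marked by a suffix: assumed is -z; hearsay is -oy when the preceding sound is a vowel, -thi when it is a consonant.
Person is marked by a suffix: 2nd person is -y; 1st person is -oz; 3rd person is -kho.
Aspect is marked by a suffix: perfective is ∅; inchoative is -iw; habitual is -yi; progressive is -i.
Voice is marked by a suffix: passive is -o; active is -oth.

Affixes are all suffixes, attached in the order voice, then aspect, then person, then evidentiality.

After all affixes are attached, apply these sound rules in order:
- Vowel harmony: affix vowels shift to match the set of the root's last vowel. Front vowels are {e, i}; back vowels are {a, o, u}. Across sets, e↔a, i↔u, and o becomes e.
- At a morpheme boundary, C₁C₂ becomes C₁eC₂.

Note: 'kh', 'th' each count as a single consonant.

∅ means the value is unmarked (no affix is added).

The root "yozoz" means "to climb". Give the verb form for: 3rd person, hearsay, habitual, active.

Attach voice active -oth → yozozoth.
Attach aspect habitual -yi → yozozothyi.
Attach person 3rd person -kho → yozozothyikho.
Attach evidentiality hearsay -oy (after vowel 'o') → yozozothyikhooy.
Apply vowel harmony: yozozothyikhooy → yozozothyukhooy.
Apply epenthesis: yozozothyukhooy → yozozotheyukhooy.

yozozotheyukhooy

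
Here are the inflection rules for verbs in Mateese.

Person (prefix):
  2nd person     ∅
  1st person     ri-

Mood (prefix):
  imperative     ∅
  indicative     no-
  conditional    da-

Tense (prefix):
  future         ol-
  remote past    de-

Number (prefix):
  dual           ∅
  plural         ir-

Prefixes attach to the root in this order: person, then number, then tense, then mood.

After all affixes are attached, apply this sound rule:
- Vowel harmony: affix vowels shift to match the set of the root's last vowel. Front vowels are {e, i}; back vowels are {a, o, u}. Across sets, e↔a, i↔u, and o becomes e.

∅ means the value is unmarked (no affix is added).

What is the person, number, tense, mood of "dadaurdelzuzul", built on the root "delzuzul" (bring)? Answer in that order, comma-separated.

2nd person, plural, remote past, conditional

Segment: da-de-ir-delzuzul.
person: ∅ → 2nd person.
number: ir- → plural.
tense: de- → remote past.
mood: da- → conditional.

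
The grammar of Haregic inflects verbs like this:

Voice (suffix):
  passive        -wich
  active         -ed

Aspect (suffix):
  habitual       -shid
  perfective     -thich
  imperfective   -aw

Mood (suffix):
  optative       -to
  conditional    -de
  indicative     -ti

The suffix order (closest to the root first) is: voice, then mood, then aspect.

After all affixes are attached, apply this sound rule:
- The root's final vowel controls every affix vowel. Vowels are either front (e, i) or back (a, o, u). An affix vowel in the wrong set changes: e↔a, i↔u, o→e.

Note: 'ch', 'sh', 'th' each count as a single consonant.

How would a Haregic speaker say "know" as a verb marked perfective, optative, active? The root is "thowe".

thoweedtethich

Attach voice active -ed → thoweed.
Attach mood optative -to → thoweedto.
Attach aspect perfective -thich → thoweedtothich.
Apply vowel harmony: thoweedtothich → thoweedtethich.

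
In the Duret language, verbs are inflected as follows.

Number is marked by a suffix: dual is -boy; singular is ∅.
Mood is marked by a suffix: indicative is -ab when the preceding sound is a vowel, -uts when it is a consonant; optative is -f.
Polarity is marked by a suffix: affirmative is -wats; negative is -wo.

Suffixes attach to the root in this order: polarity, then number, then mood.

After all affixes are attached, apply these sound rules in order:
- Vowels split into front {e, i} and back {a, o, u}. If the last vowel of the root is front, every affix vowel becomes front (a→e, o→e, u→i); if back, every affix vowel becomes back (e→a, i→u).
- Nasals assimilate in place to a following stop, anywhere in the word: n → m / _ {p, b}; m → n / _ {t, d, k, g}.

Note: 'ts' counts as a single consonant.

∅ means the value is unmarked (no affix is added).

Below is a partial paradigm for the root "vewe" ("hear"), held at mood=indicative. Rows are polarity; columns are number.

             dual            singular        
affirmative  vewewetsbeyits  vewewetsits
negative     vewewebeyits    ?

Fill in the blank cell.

veweweeb

Attach polarity negative -wo → vewewo.
number = singular: zero marking, form stays vewewo.
Attach mood indicative -ab (after vowel 'o') → vewewoab.
Apply vowel harmony: vewewoab → veweweeb.
Nasal assimilation: no change.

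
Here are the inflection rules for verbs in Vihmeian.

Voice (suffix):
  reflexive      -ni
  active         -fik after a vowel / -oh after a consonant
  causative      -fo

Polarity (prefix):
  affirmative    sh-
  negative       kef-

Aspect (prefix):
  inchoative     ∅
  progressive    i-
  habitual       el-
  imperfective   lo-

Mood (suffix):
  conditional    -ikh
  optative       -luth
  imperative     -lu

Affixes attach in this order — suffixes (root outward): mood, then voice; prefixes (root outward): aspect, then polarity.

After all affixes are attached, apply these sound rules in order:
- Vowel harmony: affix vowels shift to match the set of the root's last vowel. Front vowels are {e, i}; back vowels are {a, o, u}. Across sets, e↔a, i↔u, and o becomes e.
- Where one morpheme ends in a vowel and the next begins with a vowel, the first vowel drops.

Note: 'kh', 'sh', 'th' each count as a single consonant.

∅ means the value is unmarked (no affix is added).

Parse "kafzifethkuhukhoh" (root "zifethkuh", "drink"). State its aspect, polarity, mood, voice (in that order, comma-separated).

inchoative, negative, conditional, active

Segment: kef-zifethkuh-ikh-oh.
aspect: ∅ → inchoative.
polarity: kef- → negative.
mood: -ikh → conditional.
voice: -fik/oh → active.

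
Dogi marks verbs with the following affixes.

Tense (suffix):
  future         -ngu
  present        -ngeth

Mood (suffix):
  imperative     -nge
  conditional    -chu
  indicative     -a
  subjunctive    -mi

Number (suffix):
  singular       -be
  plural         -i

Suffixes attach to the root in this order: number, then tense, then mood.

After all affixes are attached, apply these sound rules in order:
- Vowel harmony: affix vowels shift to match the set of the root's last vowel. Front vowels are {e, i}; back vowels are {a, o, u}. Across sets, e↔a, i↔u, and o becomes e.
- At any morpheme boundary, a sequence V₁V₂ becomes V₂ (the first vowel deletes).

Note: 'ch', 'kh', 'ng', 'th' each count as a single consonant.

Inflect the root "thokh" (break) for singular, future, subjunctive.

thokhbangumu

Attach number singular -be → thokhbe.
Attach tense future -ngu → thokhbengu.
Attach mood subjunctive -mi → thokhbengumi.
Apply vowel harmony: thokhbengumi → thokhbangumu.
Vowel deletion: no change.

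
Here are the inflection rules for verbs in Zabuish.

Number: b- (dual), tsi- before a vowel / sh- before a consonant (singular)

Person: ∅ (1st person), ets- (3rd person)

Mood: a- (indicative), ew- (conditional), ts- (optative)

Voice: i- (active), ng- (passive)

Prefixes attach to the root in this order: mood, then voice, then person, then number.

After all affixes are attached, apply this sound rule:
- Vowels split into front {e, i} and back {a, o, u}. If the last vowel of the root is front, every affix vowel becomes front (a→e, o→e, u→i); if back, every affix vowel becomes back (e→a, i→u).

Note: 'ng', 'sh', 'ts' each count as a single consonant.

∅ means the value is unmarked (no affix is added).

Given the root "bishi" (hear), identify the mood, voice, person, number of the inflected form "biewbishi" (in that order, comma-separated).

Segment: b-i-ew-bishi.
mood: ew- → conditional.
voice: i- → active.
person: ∅ → 1st person.
number: b- → dual.

conditional, active, 1st person, dual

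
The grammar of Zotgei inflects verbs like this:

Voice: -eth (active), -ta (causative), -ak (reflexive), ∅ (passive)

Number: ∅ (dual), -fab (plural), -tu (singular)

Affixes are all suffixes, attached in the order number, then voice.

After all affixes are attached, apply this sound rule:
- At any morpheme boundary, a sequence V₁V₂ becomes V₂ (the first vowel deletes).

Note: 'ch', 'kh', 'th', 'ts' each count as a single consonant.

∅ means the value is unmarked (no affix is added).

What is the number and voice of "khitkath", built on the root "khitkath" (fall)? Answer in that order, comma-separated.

Segment: khitkath.
number: ∅ → dual.
voice: ∅ → passive.

dual, passive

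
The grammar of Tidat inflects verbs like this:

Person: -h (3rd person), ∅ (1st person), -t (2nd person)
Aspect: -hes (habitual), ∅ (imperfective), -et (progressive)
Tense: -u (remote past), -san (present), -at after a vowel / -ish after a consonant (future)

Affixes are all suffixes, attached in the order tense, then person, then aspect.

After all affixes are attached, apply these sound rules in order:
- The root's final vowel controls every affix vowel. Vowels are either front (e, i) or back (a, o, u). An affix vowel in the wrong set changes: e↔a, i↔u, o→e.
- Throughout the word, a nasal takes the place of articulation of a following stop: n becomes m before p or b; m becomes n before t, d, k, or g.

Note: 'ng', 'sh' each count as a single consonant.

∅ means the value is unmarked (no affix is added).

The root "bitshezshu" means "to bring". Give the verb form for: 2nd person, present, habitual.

Attach tense present -san → bitshezshusan.
Attach person 2nd person -t → bitshezshusant.
Attach aspect habitual -hes → bitshezshusanthes.
Apply vowel harmony: bitshezshusanthes → bitshezshusanthas.
Nasal assimilation: no change.

bitshezshusanthas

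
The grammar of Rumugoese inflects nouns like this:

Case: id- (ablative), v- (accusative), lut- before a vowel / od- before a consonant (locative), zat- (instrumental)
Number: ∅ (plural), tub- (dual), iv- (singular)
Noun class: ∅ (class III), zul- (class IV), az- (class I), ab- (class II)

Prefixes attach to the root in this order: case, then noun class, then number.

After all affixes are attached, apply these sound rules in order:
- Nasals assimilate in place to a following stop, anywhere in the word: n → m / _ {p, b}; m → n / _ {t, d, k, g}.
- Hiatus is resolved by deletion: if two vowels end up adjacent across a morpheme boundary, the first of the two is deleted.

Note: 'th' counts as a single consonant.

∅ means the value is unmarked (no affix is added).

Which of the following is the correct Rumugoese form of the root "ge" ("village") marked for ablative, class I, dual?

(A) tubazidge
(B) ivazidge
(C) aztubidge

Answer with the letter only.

Attach case ablative id- → idge.
Attach noun class class I az- → azidge.
Attach number dual tub- → tubazidge.
Nasal assimilation: no change.
Vowel deletion: no change.
So the correct form is tubazidge, option (A).
(C) aztubidge is wrong: it has the affixes in the wrong order.
(B) ivazidge is wrong: it uses singular instead of dual for number.

A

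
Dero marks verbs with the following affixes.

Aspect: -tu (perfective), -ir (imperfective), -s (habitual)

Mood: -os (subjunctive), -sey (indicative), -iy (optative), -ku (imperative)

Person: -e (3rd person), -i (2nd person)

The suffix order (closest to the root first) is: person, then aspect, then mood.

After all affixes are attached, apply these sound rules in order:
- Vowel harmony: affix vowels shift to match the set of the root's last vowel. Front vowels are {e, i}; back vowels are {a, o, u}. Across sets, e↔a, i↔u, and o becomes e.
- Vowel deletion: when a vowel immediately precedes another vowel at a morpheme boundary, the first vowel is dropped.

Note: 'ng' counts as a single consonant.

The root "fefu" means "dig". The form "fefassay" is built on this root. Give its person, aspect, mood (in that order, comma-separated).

3rd person, habitual, indicative

Segment: fefu-e-s-sey.
person: -e → 3rd person.
aspect: -s → habitual.
mood: -sey → indicative.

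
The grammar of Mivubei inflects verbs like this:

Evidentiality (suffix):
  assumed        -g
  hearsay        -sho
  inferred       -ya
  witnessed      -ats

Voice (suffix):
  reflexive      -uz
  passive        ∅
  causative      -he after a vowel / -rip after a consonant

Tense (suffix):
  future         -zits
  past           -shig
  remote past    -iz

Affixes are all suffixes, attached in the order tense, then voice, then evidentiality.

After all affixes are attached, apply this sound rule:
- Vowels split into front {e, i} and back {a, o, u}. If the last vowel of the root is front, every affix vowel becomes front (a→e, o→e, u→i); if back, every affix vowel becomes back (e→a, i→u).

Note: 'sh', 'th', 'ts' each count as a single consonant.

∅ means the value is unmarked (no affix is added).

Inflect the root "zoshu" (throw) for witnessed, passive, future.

Attach tense future -zits → zoshuzits.
voice = passive: zero marking, form stays zoshuzits.
Attach evidentiality witnessed -ats → zoshuzitsats.
Apply vowel harmony: zoshuzitsats → zoshuzutsats.

zoshuzutsats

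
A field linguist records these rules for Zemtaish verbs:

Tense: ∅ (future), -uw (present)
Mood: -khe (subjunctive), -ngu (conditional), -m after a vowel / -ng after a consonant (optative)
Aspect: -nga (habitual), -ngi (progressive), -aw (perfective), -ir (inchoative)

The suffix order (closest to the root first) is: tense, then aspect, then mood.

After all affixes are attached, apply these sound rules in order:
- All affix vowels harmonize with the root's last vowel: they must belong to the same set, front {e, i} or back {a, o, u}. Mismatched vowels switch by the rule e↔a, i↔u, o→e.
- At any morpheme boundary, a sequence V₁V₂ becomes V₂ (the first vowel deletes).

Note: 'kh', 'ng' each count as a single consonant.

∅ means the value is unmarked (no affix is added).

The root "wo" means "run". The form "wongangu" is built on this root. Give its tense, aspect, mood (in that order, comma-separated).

Segment: wo-nga-ngu.
tense: ∅ → future.
aspect: -nga → habitual.
mood: -ngu → conditional.

future, habitual, conditional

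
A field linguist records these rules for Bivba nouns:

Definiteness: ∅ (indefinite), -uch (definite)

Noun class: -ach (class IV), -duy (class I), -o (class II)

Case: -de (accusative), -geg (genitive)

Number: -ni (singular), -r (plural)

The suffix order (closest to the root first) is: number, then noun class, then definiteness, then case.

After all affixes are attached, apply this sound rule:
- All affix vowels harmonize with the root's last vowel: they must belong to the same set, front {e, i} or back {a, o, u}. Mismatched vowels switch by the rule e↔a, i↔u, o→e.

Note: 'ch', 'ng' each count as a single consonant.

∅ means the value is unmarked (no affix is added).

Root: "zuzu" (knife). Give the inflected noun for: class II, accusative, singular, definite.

zuzunuouchda

Attach number singular -ni → zuzuni.
Attach noun class class II -o → zuzunio.
Attach definiteness definite -uch → zuzuniouch.
Attach case accusative -de → zuzuniouchde.
Apply vowel harmony: zuzuniouchde → zuzunuouchda.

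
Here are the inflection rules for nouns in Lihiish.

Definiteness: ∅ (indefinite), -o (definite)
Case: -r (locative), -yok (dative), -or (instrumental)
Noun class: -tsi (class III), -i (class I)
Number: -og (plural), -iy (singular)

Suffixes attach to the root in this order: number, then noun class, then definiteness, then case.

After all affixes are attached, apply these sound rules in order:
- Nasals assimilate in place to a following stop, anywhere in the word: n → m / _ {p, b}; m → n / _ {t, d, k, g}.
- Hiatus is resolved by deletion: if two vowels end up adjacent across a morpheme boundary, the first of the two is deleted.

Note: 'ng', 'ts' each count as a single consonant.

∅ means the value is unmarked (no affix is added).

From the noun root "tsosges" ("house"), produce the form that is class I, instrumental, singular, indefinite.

Attach number singular -iy → tsosgesiy.
Attach noun class class I -i → tsosgesiyi.
definiteness = indefinite: zero marking, form stays tsosgesiyi.
Attach case instrumental -or → tsosgesiyior.
Nasal assimilation: no change.
Apply vowel deletion: tsosgesiyior → tsosgesiyor.

tsosgesiyor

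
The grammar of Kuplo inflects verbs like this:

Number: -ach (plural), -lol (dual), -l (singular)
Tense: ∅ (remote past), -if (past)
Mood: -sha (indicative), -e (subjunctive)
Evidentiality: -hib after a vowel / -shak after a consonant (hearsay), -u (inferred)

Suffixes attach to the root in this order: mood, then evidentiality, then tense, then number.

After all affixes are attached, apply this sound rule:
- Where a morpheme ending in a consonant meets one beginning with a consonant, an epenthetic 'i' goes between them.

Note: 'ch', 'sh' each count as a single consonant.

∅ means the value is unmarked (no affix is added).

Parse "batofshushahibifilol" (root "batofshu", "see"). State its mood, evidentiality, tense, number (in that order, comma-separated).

indicative, hearsay, past, dual

Segment: batofshu-sha-hib-if-lol.
mood: -sha → indicative.
evidentiality: -hib/shak → hearsay.
tense: -if → past.
number: -lol → dual.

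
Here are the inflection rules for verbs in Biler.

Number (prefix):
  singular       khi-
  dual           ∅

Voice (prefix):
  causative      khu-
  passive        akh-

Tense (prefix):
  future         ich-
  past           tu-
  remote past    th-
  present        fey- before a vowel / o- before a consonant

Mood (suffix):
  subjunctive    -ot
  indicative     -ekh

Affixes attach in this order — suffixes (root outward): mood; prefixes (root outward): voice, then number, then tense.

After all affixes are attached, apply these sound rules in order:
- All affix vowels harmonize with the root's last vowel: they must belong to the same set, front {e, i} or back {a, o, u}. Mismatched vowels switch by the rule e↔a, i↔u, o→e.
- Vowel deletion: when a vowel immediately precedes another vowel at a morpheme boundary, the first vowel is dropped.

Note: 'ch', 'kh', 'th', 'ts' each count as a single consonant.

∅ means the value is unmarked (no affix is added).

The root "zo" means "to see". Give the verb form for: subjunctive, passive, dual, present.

Attach voice passive akh- → akhzo.
Attach mood subjunctive -ot → akhzoot.
number = dual: zero marking, form stays akhzoot.
Attach tense present fey- (before vowel 'a') → feyakhzoot.
Apply vowel harmony: feyakhzoot → fayakhzoot.
Apply vowel deletion: fayakhzoot → fayakhzot.

fayakhzot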